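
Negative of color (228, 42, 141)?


Invert: (255-R, 255-G, 255-B)
R: 255-228 = 27
G: 255-42 = 213
B: 255-141 = 114
= RGB(27, 213, 114)


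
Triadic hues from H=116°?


Triadic: equally spaced at 120° intervals
H1 = 116°
H2 = (116 + 120) mod 360 = 236°
H3 = (116 + 240) mod 360 = 356°
Triadic = 116°, 236°, 356°


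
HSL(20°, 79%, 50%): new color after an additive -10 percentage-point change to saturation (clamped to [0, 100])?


Original S = 79%
Adjustment = -10 percentage points
New S = 79 + (-10) = 69
Clamp to [0, 100] → 69
= HSL(20°, 69%, 50%)


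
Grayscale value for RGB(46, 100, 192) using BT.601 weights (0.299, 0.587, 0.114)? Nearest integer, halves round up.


Gray = 0.299×R + 0.587×G + 0.114×B
Gray = 0.299×46 + 0.587×100 + 0.114×192
Gray = 13.754 + 58.700 + 21.888
Gray = 94.342 → round half up → 94
Gray = 94


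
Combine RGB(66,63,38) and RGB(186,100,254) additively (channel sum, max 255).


Additive: each channel = min(255, C₁+C₂)
R: 66+186 = 252 → 252
G: 63+100 = 163 → 163
B: 38+254 = 292 → 255
= RGB(252, 163, 255)


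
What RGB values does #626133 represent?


62 → 98 (R)
61 → 97 (G)
33 → 51 (B)
= RGB(98, 97, 51)


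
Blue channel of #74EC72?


Color: #74EC72
R = 74 = 116
G = EC = 236
B = 72 = 114
Blue = 114


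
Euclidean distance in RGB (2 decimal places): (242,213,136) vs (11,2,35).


d = √[(R₁-R₂)² + (G₁-G₂)² + (B₁-B₂)²]
d = √[(242-11)² + (213-2)² + (136-35)²]
d = √[53361 + 44521 + 10201]
d = √108083
d ≈ 328.76


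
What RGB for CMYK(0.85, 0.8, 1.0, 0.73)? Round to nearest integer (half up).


R = 255 × (1-C) × (1-K) = 255 × 0.15 × 0.27 = 10.3275 → 10
G = 255 × (1-M) × (1-K) = 255 × 0.20 × 0.27 = 13.77 → 14
B = 255 × (1-Y) × (1-K) = 255 × 0.00 × 0.27 = 0
= RGB(10, 14, 0)


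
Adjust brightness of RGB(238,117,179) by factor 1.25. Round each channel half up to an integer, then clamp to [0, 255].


Multiply each channel by 1.25, round half up, clamp to [0, 255]
R: 238×1.25 = 297.5 → round → 298 → clamp → 255
G: 117×1.25 = 146.25 → round → 146
B: 179×1.25 = 223.75 → round → 224
= RGB(255, 146, 224)


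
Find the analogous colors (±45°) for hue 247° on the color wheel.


Base hue: 247°
Left analog: (247 - 45) mod 360 = 202°
Right analog: (247 + 45) mod 360 = 292°
Analogous hues = 202° and 292°


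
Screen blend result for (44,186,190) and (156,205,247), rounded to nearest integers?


Screen: C = 255 - (255-A)×(255-B)/255, rounded to nearest integer
R: 255 - (255-44)×(255-156)/255 = 255 - 20889/255 ≈ 255 - 81.918 = 173.082 → 173
G: 255 - (255-186)×(255-205)/255 = 255 - 3450/255 ≈ 255 - 13.529 = 241.471 → 241
B: 255 - (255-190)×(255-247)/255 = 255 - 520/255 ≈ 255 - 2.039 = 252.961 → 253
= RGB(173, 241, 253)


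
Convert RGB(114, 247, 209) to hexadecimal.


R = 114 → 72 (hex)
G = 247 → F7 (hex)
B = 209 → D1 (hex)
Hex = #72F7D1


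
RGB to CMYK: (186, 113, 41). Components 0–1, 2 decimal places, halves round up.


R'=186/255≈0.7294, G'=113/255≈0.4431, B'=41/255≈0.1608
K = 1 - max(R',G',B') = 1 - 186/255 = 69/255 = 0.27058… → 0.27
(1-R'-K)/(1-K) simplifies to (max-R)/max with max = 186:
C = (186-186)/186 = 0/186 = 0 → 0.00
M = (186-113)/186 = 73/186 = 0.39247… → 0.39
Y = (186-41)/186 = 145/186 = 0.77956… → 0.78
= CMYK(0.00, 0.39, 0.78, 0.27)


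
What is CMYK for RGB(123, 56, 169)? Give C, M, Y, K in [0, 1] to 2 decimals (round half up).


R'=123/255≈0.4824, G'=56/255≈0.2196, B'=169/255≈0.6627
K = 1 - max(R',G',B') = 1 - 169/255 = 86/255 = 0.33725… → 0.34
(1-R'-K)/(1-K) simplifies to (max-R)/max with max = 169:
C = (169-123)/169 = 46/169 = 0.27218… → 0.27
M = (169-56)/169 = 113/169 = 0.66863… → 0.67
Y = (169-169)/169 = 0/169 = 0 → 0.00
= CMYK(0.27, 0.67, 0.00, 0.34)


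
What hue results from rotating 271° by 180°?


New hue = (H + rotation) mod 360
New hue = (271 + 180) mod 360
= 451 mod 360
= 91°


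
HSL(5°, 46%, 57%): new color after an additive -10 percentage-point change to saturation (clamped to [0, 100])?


Original S = 46%
Adjustment = -10 percentage points
New S = 46 + (-10) = 36
Clamp to [0, 100] → 36
= HSL(5°, 36%, 57%)


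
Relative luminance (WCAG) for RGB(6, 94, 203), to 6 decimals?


Linearize each channel (sRGB transfer function): c = v/255; c_lin = c/12.92 if c ≤ 0.04045, else ((c+0.055)/1.055)^2.4
  R: 6/255 ≈ 0.023529 ≤ 0.04045 → 0.023529/12.92 ≈ 0.001821
  G: 94/255 ≈ 0.368627 > 0.04045 → ((0.368627+0.055)/1.055)^2.4 ≈ 0.111932
  B: 203/255 ≈ 0.796078 > 0.04045 → ((0.796078+0.055)/1.055)^2.4 ≈ 0.597202
R_lin = 0.001821, G_lin = 0.111932, B_lin = 0.597202
L = 0.2126×R + 0.7152×G + 0.0722×B
L = 0.2126×0.001821 + 0.7152×0.111932 + 0.0722×0.597202
L ≈ 0.123559


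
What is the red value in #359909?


Color: #359909
R = 35 = 53
G = 99 = 153
B = 09 = 9
Red = 53


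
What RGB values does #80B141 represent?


80 → 128 (R)
B1 → 177 (G)
41 → 65 (B)
= RGB(128, 177, 65)


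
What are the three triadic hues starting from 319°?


Triadic: equally spaced at 120° intervals
H1 = 319°
H2 = (319 + 120) mod 360 = 79°
H3 = (319 + 240) mod 360 = 199°
Triadic = 319°, 79°, 199°


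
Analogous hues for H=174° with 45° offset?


Base hue: 174°
Left analog: (174 - 45) mod 360 = 129°
Right analog: (174 + 45) mod 360 = 219°
Analogous hues = 129° and 219°


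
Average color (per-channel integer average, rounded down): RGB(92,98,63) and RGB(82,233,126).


Midpoint: each channel = ⌊(C₁+C₂)/2⌋
R: ⌊(92+82)/2⌋ = 87
G: ⌊(98+233)/2⌋ = 165
B: ⌊(63+126)/2⌋ = 94
= RGB(87, 165, 94)


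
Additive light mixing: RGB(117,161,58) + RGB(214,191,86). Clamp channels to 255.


Additive: each channel = min(255, C₁+C₂)
R: 117+214 = 331 → 255
G: 161+191 = 352 → 255
B: 58+86 = 144 → 144
= RGB(255, 255, 144)


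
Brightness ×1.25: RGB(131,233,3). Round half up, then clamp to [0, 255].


Multiply each channel by 1.25, round half up, clamp to [0, 255]
R: 131×1.25 = 163.75 → round → 164
G: 233×1.25 = 291.25 → round → 291 → clamp → 255
B: 3×1.25 = 3.75 → round → 4
= RGB(164, 255, 4)


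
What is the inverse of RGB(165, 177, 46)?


Invert: (255-R, 255-G, 255-B)
R: 255-165 = 90
G: 255-177 = 78
B: 255-46 = 209
= RGB(90, 78, 209)


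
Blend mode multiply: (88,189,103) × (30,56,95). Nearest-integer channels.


Multiply: C = A×B/255, rounded to nearest integer
R: 88×30/255 = 2640/255 ≈ 10.353 → 10
G: 189×56/255 = 10584/255 ≈ 41.506 → 42
B: 103×95/255 = 9785/255 ≈ 38.373 → 38
= RGB(10, 42, 38)


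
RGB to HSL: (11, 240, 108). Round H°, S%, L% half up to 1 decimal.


Normalize: R'=11/255≈0.0431, G'=240/255≈0.9412, B'=108/255≈0.4235
Max=240/255, Min=11/255, Δ=Max-Min=229/255
L = (Max+Min)/2 = (240+11)/510 = 251/510 = 0.49215… → L = 49.2%
L ≤ 0.5 → S = Δ/(Max+Min) = 229/(240+11) = 229/251 = 0.91235… → S = 91.2%
(the 1/255 factors cancel in S and H, so raw channel differences can be used)
Max is G' → H = 60 × ((B-R)/Δ + 2) = 60 × ((108-11)/229 + 2)
  97/229 + 2 = 0.4235… + 2 = 2.4235…
  H = 60 × 2.4235… = 145.414…° → H = 145.4°
= HSL(145.4°, 91.2%, 49.2%)


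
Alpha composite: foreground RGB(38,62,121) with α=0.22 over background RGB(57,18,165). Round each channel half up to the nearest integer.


C = α×F + (1-α)×B, with 1-α = 0.78
R: 0.22×38 + 0.78×57 = 8.36 + 44.46 = 52.82 → 53
G: 0.22×62 + 0.78×18 = 13.64 + 14.04 = 27.68 → 28
B: 0.22×121 + 0.78×165 = 26.62 + 128.70 = 155.32 → 155
= RGB(53, 28, 155)


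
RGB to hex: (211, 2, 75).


R = 211 → D3 (hex)
G = 2 → 02 (hex)
B = 75 → 4B (hex)
Hex = #D3024B


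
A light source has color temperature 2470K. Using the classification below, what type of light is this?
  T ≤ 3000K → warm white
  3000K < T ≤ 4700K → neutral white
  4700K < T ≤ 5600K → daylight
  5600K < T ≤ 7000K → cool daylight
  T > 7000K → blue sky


Temperature: 2470K
2470K ≤ 3000K → warm white
Classification: warm white


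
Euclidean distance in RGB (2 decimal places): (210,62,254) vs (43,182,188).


d = √[(R₁-R₂)² + (G₁-G₂)² + (B₁-B₂)²]
d = √[(210-43)² + (62-182)² + (254-188)²]
d = √[27889 + 14400 + 4356]
d = √46645
d ≈ 215.97


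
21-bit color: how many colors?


Colors = 2^bits = 2^21
= 2,097,152 colors


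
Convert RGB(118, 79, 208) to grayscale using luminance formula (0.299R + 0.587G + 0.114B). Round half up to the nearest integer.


Gray = 0.299×R + 0.587×G + 0.114×B
Gray = 0.299×118 + 0.587×79 + 0.114×208
Gray = 35.282 + 46.373 + 23.712
Gray = 105.367 → round half up → 105
Gray = 105


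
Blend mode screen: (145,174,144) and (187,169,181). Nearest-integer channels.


Screen: C = 255 - (255-A)×(255-B)/255, rounded to nearest integer
R: 255 - (255-145)×(255-187)/255 = 255 - 7480/255 ≈ 255 - 29.333 = 225.667 → 226
G: 255 - (255-174)×(255-169)/255 = 255 - 6966/255 ≈ 255 - 27.318 = 227.682 → 228
B: 255 - (255-144)×(255-181)/255 = 255 - 8214/255 ≈ 255 - 32.212 = 222.788 → 223
= RGB(226, 228, 223)


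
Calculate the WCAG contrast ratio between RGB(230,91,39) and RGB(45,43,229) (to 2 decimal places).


Linearize each sRGB channel c=v/255: c/12.92 if c ≤ 0.04045 else ((c+0.055)/1.055)^2.4
L = 0.2126×R_lin + 0.7152×G_lin + 0.0722×B_lin
Color 1 (230,91,39):
  R=230: 230/255≈0.9020 > 0.04045 → ((0.9020+0.055)/1.055)^2.4 ≈ 0.79130
  G=91: 91/255≈0.3569 > 0.04045 → ((0.3569+0.055)/1.055)^2.4 ≈ 0.10462
  B=39: 39/255≈0.1529 > 0.04045 → ((0.1529+0.055)/1.055)^2.4 ≈ 0.02029
  L1 = 0.2126×0.79130 + 0.7152×0.10462 + 0.0722×0.02029 ≈ 0.24452
Color 2 (45,43,229):
  R=45: 45/255≈0.1765 > 0.04045 → ((0.1765+0.055)/1.055)^2.4 ≈ 0.02624
  G=43: 43/255≈0.1686 > 0.04045 → ((0.1686+0.055)/1.055)^2.4 ≈ 0.02416
  B=229: 229/255≈0.8980 > 0.04045 → ((0.8980+0.055)/1.055)^2.4 ≈ 0.78354
  L2 = 0.2126×0.02624 + 0.7152×0.02416 + 0.0722×0.78354 ≈ 0.07943
Lighter = 0.24452, Darker = 0.07943
Ratio = (L_lighter + 0.05) / (L_darker + 0.05)
Ratio = (0.24452 + 0.05) / (0.07943 + 0.05) = 0.29452 / 0.12943 ≈ 2.2755
Ratio ≈ 2.28:1


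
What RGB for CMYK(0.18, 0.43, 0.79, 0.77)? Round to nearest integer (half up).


R = 255 × (1-C) × (1-K) = 255 × 0.82 × 0.23 = 48.093 → 48
G = 255 × (1-M) × (1-K) = 255 × 0.57 × 0.23 = 33.4305 → 33
B = 255 × (1-Y) × (1-K) = 255 × 0.21 × 0.23 = 12.3165 → 12
= RGB(48, 33, 12)


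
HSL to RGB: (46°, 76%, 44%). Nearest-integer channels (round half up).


H=46°, S=0.76, L=0.44
C = (1-|2L-1|)×S = (1-|-0.12|)×0.76 = 0.6688
H' = H/60 = 46/60 ≈ 0.7667; X = C×(1-|H' mod 2 - 1|) ≈ 0.5127
m = L - C/2 = 0.44 - 0.3344 = 0.1056
Sector ⌊H'⌋ = 0 → (R',G',B') = (0.6688, ≈0.5127, 0.0)
RGB = ((R'+m)×255, (G'+m)×255, (B'+m)×255) = (197.472, 157.6784, 26.928)
Round half up → RGB(197, 158, 27)


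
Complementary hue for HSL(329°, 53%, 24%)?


Complement = opposite side of color wheel = hue + 180°
H' = (329 + 180) mod 360 = 149°
S and L unchanged.
= HSL(149°, 53%, 24%)


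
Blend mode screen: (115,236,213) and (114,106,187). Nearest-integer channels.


Screen: C = 255 - (255-A)×(255-B)/255, rounded to nearest integer
R: 255 - (255-115)×(255-114)/255 = 255 - 19740/255 ≈ 255 - 77.412 = 177.588 → 178
G: 255 - (255-236)×(255-106)/255 = 255 - 2831/255 ≈ 255 - 11.102 = 243.898 → 244
B: 255 - (255-213)×(255-187)/255 = 255 - 2856/255 ≈ 255 - 11.200 = 243.800 → 244
= RGB(178, 244, 244)


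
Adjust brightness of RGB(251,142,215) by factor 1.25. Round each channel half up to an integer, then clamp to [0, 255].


Multiply each channel by 1.25, round half up, clamp to [0, 255]
R: 251×1.25 = 313.75 → round → 314 → clamp → 255
G: 142×1.25 = 177.5 → round → 178
B: 215×1.25 = 268.75 → round → 269 → clamp → 255
= RGB(255, 178, 255)


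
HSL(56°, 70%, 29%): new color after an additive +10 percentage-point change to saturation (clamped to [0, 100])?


Original S = 70%
Adjustment = +10 percentage points
New S = 70 + (10) = 80
Clamp to [0, 100] → 80
= HSL(56°, 80%, 29%)


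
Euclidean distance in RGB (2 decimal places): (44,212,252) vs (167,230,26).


d = √[(R₁-R₂)² + (G₁-G₂)² + (B₁-B₂)²]
d = √[(44-167)² + (212-230)² + (252-26)²]
d = √[15129 + 324 + 51076]
d = √66529
d ≈ 257.93


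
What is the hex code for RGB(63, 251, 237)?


R = 63 → 3F (hex)
G = 251 → FB (hex)
B = 237 → ED (hex)
Hex = #3FFBED


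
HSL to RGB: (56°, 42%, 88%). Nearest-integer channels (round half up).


H=56°, S=0.42, L=0.88
C = (1-|2L-1|)×S = (1-|0.76|)×0.42 = 0.1008
H' = H/60 = 56/60 ≈ 0.9333; X = C×(1-|H' mod 2 - 1|) = 0.09408
m = L - C/2 = 0.88 - 0.0504 = 0.8296
Sector ⌊H'⌋ = 0 → (R',G',B') = (0.1008, 0.09408, 0.0)
RGB = ((R'+m)×255, (G'+m)×255, (B'+m)×255) = (237.252, 235.5384, 211.548)
Round half up → RGB(237, 236, 212)


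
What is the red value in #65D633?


Color: #65D633
R = 65 = 101
G = D6 = 214
B = 33 = 51
Red = 101


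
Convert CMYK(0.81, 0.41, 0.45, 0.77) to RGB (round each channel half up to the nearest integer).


R = 255 × (1-C) × (1-K) = 255 × 0.19 × 0.23 = 11.1435 → 11
G = 255 × (1-M) × (1-K) = 255 × 0.59 × 0.23 = 34.6035 → 35
B = 255 × (1-Y) × (1-K) = 255 × 0.55 × 0.23 = 32.2575 → 32
= RGB(11, 35, 32)


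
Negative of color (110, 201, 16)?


Invert: (255-R, 255-G, 255-B)
R: 255-110 = 145
G: 255-201 = 54
B: 255-16 = 239
= RGB(145, 54, 239)


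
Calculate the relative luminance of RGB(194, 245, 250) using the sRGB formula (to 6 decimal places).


Linearize each channel (sRGB transfer function): c = v/255; c_lin = c/12.92 if c ≤ 0.04045, else ((c+0.055)/1.055)^2.4
  R: 194/255 ≈ 0.760784 > 0.04045 → ((0.760784+0.055)/1.055)^2.4 ≈ 0.539479
  G: 245/255 ≈ 0.960784 > 0.04045 → ((0.960784+0.055)/1.055)^2.4 ≈ 0.913099
  B: 250/255 ≈ 0.980392 > 0.04045 → ((0.980392+0.055)/1.055)^2.4 ≈ 0.955973
R_lin = 0.539479, G_lin = 0.913099, B_lin = 0.955973
L = 0.2126×R + 0.7152×G + 0.0722×B
L = 0.2126×0.539479 + 0.7152×0.913099 + 0.0722×0.955973
L ≈ 0.836763


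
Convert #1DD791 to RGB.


1D → 29 (R)
D7 → 215 (G)
91 → 145 (B)
= RGB(29, 215, 145)


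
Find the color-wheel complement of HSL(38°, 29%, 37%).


Complement = opposite side of color wheel = hue + 180°
H' = (38 + 180) mod 360 = 218°
S and L unchanged.
= HSL(218°, 29%, 37%)


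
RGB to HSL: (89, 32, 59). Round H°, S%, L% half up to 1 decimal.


Normalize: R'=89/255≈0.3490, G'=32/255≈0.1255, B'=59/255≈0.2314
Max=89/255, Min=32/255, Δ=Max-Min=57/255
L = (Max+Min)/2 = (89+32)/510 = 121/510 = 0.23725… → L = 23.7%
L ≤ 0.5 → S = Δ/(Max+Min) = 57/(89+32) = 57/121 = 0.47107… → S = 47.1%
(the 1/255 factors cancel in S and H, so raw channel differences can be used)
Max is R' → H = 60 × (((G-B)/Δ) mod 6) = 60 × (((32-59)/57) mod 6)
  (-27)/57 = -0.4736…; negative, so add 6 → 5.5263…
  H = 60 × 5.5263… = 331.578…° → H = 331.6°
= HSL(331.6°, 47.1%, 23.7%)


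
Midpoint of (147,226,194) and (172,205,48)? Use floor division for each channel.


Midpoint: each channel = ⌊(C₁+C₂)/2⌋
R: ⌊(147+172)/2⌋ = 159
G: ⌊(226+205)/2⌋ = 215
B: ⌊(194+48)/2⌋ = 121
= RGB(159, 215, 121)


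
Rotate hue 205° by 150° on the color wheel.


New hue = (H + rotation) mod 360
New hue = (205 + 150) mod 360
= 355 mod 360
= 355°


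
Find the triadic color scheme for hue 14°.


Triadic: equally spaced at 120° intervals
H1 = 14°
H2 = (14 + 120) mod 360 = 134°
H3 = (14 + 240) mod 360 = 254°
Triadic = 14°, 134°, 254°


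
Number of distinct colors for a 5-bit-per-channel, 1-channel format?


Total bits = 5 bits/channel × 1 channels = 5 bits
Distinct colors = 2^5
= 32 colors


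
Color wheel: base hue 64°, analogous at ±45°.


Base hue: 64°
Left analog: (64 - 45) mod 360 = 19°
Right analog: (64 + 45) mod 360 = 109°
Analogous hues = 19° and 109°


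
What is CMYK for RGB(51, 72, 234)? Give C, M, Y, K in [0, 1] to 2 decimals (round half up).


R'=51/255≈0.2000, G'=72/255≈0.2824, B'=234/255≈0.9176
K = 1 - max(R',G',B') = 1 - 234/255 = 21/255 = 0.08235… → 0.08
(1-R'-K)/(1-K) simplifies to (max-R)/max with max = 234:
C = (234-51)/234 = 183/234 = 0.78205… → 0.78
M = (234-72)/234 = 162/234 = 0.69230… → 0.69
Y = (234-234)/234 = 0/234 = 0 → 0.00
= CMYK(0.78, 0.69, 0.00, 0.08)


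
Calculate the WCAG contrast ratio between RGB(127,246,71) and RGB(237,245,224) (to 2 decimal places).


Linearize each sRGB channel c=v/255: c/12.92 if c ≤ 0.04045 else ((c+0.055)/1.055)^2.4
L = 0.2126×R_lin + 0.7152×G_lin + 0.0722×B_lin
Color 1 (127,246,71):
  R=127: 127/255≈0.4980 > 0.04045 → ((0.4980+0.055)/1.055)^2.4 ≈ 0.21223
  G=246: 246/255≈0.9647 > 0.04045 → ((0.9647+0.055)/1.055)^2.4 ≈ 0.92158
  B=71: 71/255≈0.2784 > 0.04045 → ((0.2784+0.055)/1.055)^2.4 ≈ 0.06301
  L1 = 0.2126×0.21223 + 0.7152×0.92158 + 0.0722×0.06301 ≈ 0.70878
Color 2 (237,245,224):
  R=237: 237/255≈0.9294 > 0.04045 → ((0.9294+0.055)/1.055)^2.4 ≈ 0.84687
  G=245: 245/255≈0.9608 > 0.04045 → ((0.9608+0.055)/1.055)^2.4 ≈ 0.91310
  B=224: 224/255≈0.8784 > 0.04045 → ((0.8784+0.055)/1.055)^2.4 ≈ 0.74540
  L2 = 0.2126×0.84687 + 0.7152×0.91310 + 0.0722×0.74540 ≈ 0.88691
Lighter = 0.88691, Darker = 0.70878
Ratio = (L_lighter + 0.05) / (L_darker + 0.05)
Ratio = (0.88691 + 0.05) / (0.70878 + 0.05) = 0.93691 / 0.75878 ≈ 1.2348
Ratio ≈ 1.23:1


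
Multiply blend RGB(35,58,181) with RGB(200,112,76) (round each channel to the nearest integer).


Multiply: C = A×B/255, rounded to nearest integer
R: 35×200/255 = 7000/255 ≈ 27.451 → 27
G: 58×112/255 = 6496/255 ≈ 25.475 → 25
B: 181×76/255 = 13756/255 ≈ 53.945 → 54
= RGB(27, 25, 54)


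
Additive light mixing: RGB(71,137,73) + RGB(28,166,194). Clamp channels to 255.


Additive: each channel = min(255, C₁+C₂)
R: 71+28 = 99 → 99
G: 137+166 = 303 → 255
B: 73+194 = 267 → 255
= RGB(99, 255, 255)


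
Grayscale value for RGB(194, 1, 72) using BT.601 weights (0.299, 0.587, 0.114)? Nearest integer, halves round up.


Gray = 0.299×R + 0.587×G + 0.114×B
Gray = 0.299×194 + 0.587×1 + 0.114×72
Gray = 58.006 + 0.587 + 8.208
Gray = 66.801 → round half up → 67
Gray = 67


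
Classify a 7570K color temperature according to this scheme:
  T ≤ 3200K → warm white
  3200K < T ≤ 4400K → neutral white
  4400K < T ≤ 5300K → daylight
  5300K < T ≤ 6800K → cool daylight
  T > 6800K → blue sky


Temperature: 7570K
7570K > 6800K → blue sky
Classification: blue sky


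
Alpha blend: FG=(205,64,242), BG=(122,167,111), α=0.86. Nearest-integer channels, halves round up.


C = α×F + (1-α)×B, with 1-α = 0.14
R: 0.86×205 + 0.14×122 = 176.30 + 17.08 = 193.38 → 193
G: 0.86×64 + 0.14×167 = 55.04 + 23.38 = 78.42 → 78
B: 0.86×242 + 0.14×111 = 208.12 + 15.54 = 223.66 → 224
= RGB(193, 78, 224)


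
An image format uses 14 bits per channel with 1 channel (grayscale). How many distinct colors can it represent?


Total bits = 14 bits/channel × 1 channels = 14 bits
Distinct colors = 2^14
= 16,384 colors


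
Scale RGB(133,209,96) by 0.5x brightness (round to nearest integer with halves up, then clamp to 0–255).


Multiply each channel by 0.5, round half up, clamp to [0, 255]
R: 133×0.5 = 66.5 → round → 67
G: 209×0.5 = 104.5 → round → 105
B: 96×0.5 = 48
= RGB(67, 105, 48)


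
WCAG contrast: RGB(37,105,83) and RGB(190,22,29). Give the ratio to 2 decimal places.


Linearize each sRGB channel c=v/255: c/12.92 if c ≤ 0.04045 else ((c+0.055)/1.055)^2.4
L = 0.2126×R_lin + 0.7152×G_lin + 0.0722×B_lin
Color 1 (37,105,83):
  R=37: 37/255≈0.1451 > 0.04045 → ((0.1451+0.055)/1.055)^2.4 ≈ 0.01850
  G=105: 105/255≈0.4118 > 0.04045 → ((0.4118+0.055)/1.055)^2.4 ≈ 0.14126
  B=83: 83/255≈0.3255 > 0.04045 → ((0.3255+0.055)/1.055)^2.4 ≈ 0.08650
  L1 = 0.2126×0.01850 + 0.7152×0.14126 + 0.0722×0.08650 ≈ 0.11121
Color 2 (190,22,29):
  R=190: 190/255≈0.7451 > 0.04045 → ((0.7451+0.055)/1.055)^2.4 ≈ 0.51492
  G=22: 22/255≈0.0863 > 0.04045 → ((0.0863+0.055)/1.055)^2.4 ≈ 0.00802
  B=29: 29/255≈0.1137 > 0.04045 → ((0.1137+0.055)/1.055)^2.4 ≈ 0.01229
  L2 = 0.2126×0.51492 + 0.7152×0.00802 + 0.0722×0.01229 ≈ 0.11610
Lighter = 0.11610, Darker = 0.11121
Ratio = (L_lighter + 0.05) / (L_darker + 0.05)
Ratio = (0.11610 + 0.05) / (0.11121 + 0.05) = 0.16610 / 0.16121 ≈ 1.0303
Ratio ≈ 1.03:1


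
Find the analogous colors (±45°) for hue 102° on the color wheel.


Base hue: 102°
Left analog: (102 - 45) mod 360 = 57°
Right analog: (102 + 45) mod 360 = 147°
Analogous hues = 57° and 147°


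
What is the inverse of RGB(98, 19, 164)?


Invert: (255-R, 255-G, 255-B)
R: 255-98 = 157
G: 255-19 = 236
B: 255-164 = 91
= RGB(157, 236, 91)


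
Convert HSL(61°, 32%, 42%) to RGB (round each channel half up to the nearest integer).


H=61°, S=0.32, L=0.42
C = (1-|2L-1|)×S = (1-|-0.16|)×0.32 = 0.2688
H' = H/60 = 61/60 ≈ 1.0167; X = C×(1-|H' mod 2 - 1|) = 0.26432
m = L - C/2 = 0.42 - 0.1344 = 0.2856
Sector ⌊H'⌋ = 1 → (R',G',B') = (0.26432, 0.2688, 0.0)
RGB = ((R'+m)×255, (G'+m)×255, (B'+m)×255) = (140.2296, 141.372, 72.828)
Round half up → RGB(140, 141, 73)


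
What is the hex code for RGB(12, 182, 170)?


R = 12 → 0C (hex)
G = 182 → B6 (hex)
B = 170 → AA (hex)
Hex = #0CB6AA


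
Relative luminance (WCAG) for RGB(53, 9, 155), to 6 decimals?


Linearize each channel (sRGB transfer function): c = v/255; c_lin = c/12.92 if c ≤ 0.04045, else ((c+0.055)/1.055)^2.4
  R: 53/255 ≈ 0.207843 > 0.04045 → ((0.207843+0.055)/1.055)^2.4 ≈ 0.035601
  G: 9/255 ≈ 0.035294 ≤ 0.04045 → 0.035294/12.92 ≈ 0.002732
  B: 155/255 ≈ 0.607843 > 0.04045 → ((0.607843+0.055)/1.055)^2.4 ≈ 0.327778
R_lin = 0.035601, G_lin = 0.002732, B_lin = 0.327778
L = 0.2126×R + 0.7152×G + 0.0722×B
L = 0.2126×0.035601 + 0.7152×0.002732 + 0.0722×0.327778
L ≈ 0.033188


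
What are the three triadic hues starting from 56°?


Triadic: equally spaced at 120° intervals
H1 = 56°
H2 = (56 + 120) mod 360 = 176°
H3 = (56 + 240) mod 360 = 296°
Triadic = 56°, 176°, 296°


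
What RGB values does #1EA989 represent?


1E → 30 (R)
A9 → 169 (G)
89 → 137 (B)
= RGB(30, 169, 137)


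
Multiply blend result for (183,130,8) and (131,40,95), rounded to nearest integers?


Multiply: C = A×B/255, rounded to nearest integer
R: 183×131/255 = 23973/255 ≈ 94.012 → 94
G: 130×40/255 = 5200/255 ≈ 20.392 → 20
B: 8×95/255 = 760/255 ≈ 2.980 → 3
= RGB(94, 20, 3)


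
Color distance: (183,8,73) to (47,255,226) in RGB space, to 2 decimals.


d = √[(R₁-R₂)² + (G₁-G₂)² + (B₁-B₂)²]
d = √[(183-47)² + (8-255)² + (73-226)²]
d = √[18496 + 61009 + 23409]
d = √102914
d ≈ 320.80


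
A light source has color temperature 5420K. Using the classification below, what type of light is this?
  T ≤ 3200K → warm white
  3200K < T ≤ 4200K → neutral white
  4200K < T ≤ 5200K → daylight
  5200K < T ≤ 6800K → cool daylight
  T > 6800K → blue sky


Temperature: 5420K
5200K < 5420K ≤ 6800K → cool daylight
Classification: cool daylight


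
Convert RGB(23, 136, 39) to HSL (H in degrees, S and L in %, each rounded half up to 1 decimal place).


Normalize: R'=23/255≈0.0902, G'=136/255≈0.5333, B'=39/255≈0.1529
Max=136/255, Min=23/255, Δ=Max-Min=113/255
L = (Max+Min)/2 = (136+23)/510 = 159/510 = 0.31176… → L = 31.2%
L ≤ 0.5 → S = Δ/(Max+Min) = 113/(136+23) = 113/159 = 0.71069… → S = 71.1%
(the 1/255 factors cancel in S and H, so raw channel differences can be used)
Max is G' → H = 60 × ((B-R)/Δ + 2) = 60 × ((39-23)/113 + 2)
  16/113 + 2 = 0.1415… + 2 = 2.1415…
  H = 60 × 2.1415… = 128.495…° → H = 128.5°
= HSL(128.5°, 71.1%, 31.2%)


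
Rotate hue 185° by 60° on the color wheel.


New hue = (H + rotation) mod 360
New hue = (185 + 60) mod 360
= 245 mod 360
= 245°


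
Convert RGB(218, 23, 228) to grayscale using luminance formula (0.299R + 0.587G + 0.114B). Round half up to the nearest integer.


Gray = 0.299×R + 0.587×G + 0.114×B
Gray = 0.299×218 + 0.587×23 + 0.114×228
Gray = 65.182 + 13.501 + 25.992
Gray = 104.675 → round half up → 105
Gray = 105


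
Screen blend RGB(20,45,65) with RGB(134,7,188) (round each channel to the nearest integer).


Screen: C = 255 - (255-A)×(255-B)/255, rounded to nearest integer
R: 255 - (255-20)×(255-134)/255 = 255 - 28435/255 ≈ 255 - 111.510 = 143.490 → 143
G: 255 - (255-45)×(255-7)/255 = 255 - 52080/255 ≈ 255 - 204.235 = 50.765 → 51
B: 255 - (255-65)×(255-188)/255 = 255 - 12730/255 ≈ 255 - 49.922 = 205.078 → 205
= RGB(143, 51, 205)


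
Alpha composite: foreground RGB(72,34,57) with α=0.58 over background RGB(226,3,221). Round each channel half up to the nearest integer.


C = α×F + (1-α)×B, with 1-α = 0.42
R: 0.58×72 + 0.42×226 = 41.76 + 94.92 = 136.68 → 137
G: 0.58×34 + 0.42×3 = 19.72 + 1.26 = 20.98 → 21
B: 0.58×57 + 0.42×221 = 33.06 + 92.82 = 125.88 → 126
= RGB(137, 21, 126)


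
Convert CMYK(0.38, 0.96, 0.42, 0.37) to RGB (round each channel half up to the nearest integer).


R = 255 × (1-C) × (1-K) = 255 × 0.62 × 0.63 = 99.603 → 100
G = 255 × (1-M) × (1-K) = 255 × 0.04 × 0.63 = 6.426 → 6
B = 255 × (1-Y) × (1-K) = 255 × 0.58 × 0.63 = 93.177 → 93
= RGB(100, 6, 93)


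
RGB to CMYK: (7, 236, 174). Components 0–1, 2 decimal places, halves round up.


R'=7/255≈0.0275, G'=236/255≈0.9255, B'=174/255≈0.6824
K = 1 - max(R',G',B') = 1 - 236/255 = 19/255 = 0.07450… → 0.07
(1-R'-K)/(1-K) simplifies to (max-R)/max with max = 236:
C = (236-7)/236 = 229/236 = 0.97033… → 0.97
M = (236-236)/236 = 0/236 = 0 → 0.00
Y = (236-174)/236 = 62/236 = 0.26271… → 0.26
= CMYK(0.97, 0.00, 0.26, 0.07)


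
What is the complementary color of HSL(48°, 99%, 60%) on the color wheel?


Complement = opposite side of color wheel = hue + 180°
H' = (48 + 180) mod 360 = 228°
S and L unchanged.
= HSL(228°, 99%, 60%)


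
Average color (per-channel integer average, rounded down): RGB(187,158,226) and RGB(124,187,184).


Midpoint: each channel = ⌊(C₁+C₂)/2⌋
R: ⌊(187+124)/2⌋ = 155
G: ⌊(158+187)/2⌋ = 172
B: ⌊(226+184)/2⌋ = 205
= RGB(155, 172, 205)


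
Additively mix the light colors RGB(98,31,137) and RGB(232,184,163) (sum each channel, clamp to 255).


Additive: each channel = min(255, C₁+C₂)
R: 98+232 = 330 → 255
G: 31+184 = 215 → 215
B: 137+163 = 300 → 255
= RGB(255, 215, 255)


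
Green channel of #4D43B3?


Color: #4D43B3
R = 4D = 77
G = 43 = 67
B = B3 = 179
Green = 67


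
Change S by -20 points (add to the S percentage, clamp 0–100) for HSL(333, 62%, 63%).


Original S = 62%
Adjustment = -20 percentage points
New S = 62 + (-20) = 42
Clamp to [0, 100] → 42
= HSL(333°, 42%, 63%)


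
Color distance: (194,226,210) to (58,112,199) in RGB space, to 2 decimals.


d = √[(R₁-R₂)² + (G₁-G₂)² + (B₁-B₂)²]
d = √[(194-58)² + (226-112)² + (210-199)²]
d = √[18496 + 12996 + 121]
d = √31613
d ≈ 177.80


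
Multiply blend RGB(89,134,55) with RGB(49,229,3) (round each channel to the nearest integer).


Multiply: C = A×B/255, rounded to nearest integer
R: 89×49/255 = 4361/255 ≈ 17.102 → 17
G: 134×229/255 = 30686/255 ≈ 120.337 → 120
B: 55×3/255 = 165/255 ≈ 0.647 → 1
= RGB(17, 120, 1)


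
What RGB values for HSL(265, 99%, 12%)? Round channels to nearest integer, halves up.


H=265°, S=0.99, L=0.12
C = (1-|2L-1|)×S = (1-|-0.76|)×0.99 = 0.2376
H' = H/60 = 265/60 ≈ 4.4167; X = C×(1-|H' mod 2 - 1|) = 0.099
m = L - C/2 = 0.12 - 0.1188 = 0.0012
Sector ⌊H'⌋ = 4 → (R',G',B') = (0.099, 0.0, 0.2376)
RGB = ((R'+m)×255, (G'+m)×255, (B'+m)×255) = (25.551, 0.306, 60.894)
Round half up → RGB(26, 0, 61)


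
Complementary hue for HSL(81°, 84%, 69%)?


Complement = opposite side of color wheel = hue + 180°
H' = (81 + 180) mod 360 = 261°
S and L unchanged.
= HSL(261°, 84%, 69%)


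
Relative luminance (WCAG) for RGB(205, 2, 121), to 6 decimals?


Linearize each channel (sRGB transfer function): c = v/255; c_lin = c/12.92 if c ≤ 0.04045, else ((c+0.055)/1.055)^2.4
  R: 205/255 ≈ 0.803922 > 0.04045 → ((0.803922+0.055)/1.055)^2.4 ≈ 0.610496
  G: 2/255 ≈ 0.007843 ≤ 0.04045 → 0.007843/12.92 ≈ 0.000607
  B: 121/255 ≈ 0.474510 > 0.04045 → ((0.474510+0.055)/1.055)^2.4 ≈ 0.191202
R_lin = 0.610496, G_lin = 0.000607, B_lin = 0.191202
L = 0.2126×R + 0.7152×G + 0.0722×B
L = 0.2126×0.610496 + 0.7152×0.000607 + 0.0722×0.191202
L ≈ 0.144030


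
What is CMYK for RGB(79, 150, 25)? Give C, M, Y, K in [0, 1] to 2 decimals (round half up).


R'=79/255≈0.3098, G'=150/255≈0.5882, B'=25/255≈0.0980
K = 1 - max(R',G',B') = 1 - 150/255 = 105/255 = 0.41176… → 0.41
(1-R'-K)/(1-K) simplifies to (max-R)/max with max = 150:
C = (150-79)/150 = 71/150 = 0.47333… → 0.47
M = (150-150)/150 = 0/150 = 0 → 0.00
Y = (150-25)/150 = 125/150 = 0.83333… → 0.83
= CMYK(0.47, 0.00, 0.83, 0.41)


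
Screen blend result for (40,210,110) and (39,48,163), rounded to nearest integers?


Screen: C = 255 - (255-A)×(255-B)/255, rounded to nearest integer
R: 255 - (255-40)×(255-39)/255 = 255 - 46440/255 ≈ 255 - 182.118 = 72.882 → 73
G: 255 - (255-210)×(255-48)/255 = 255 - 9315/255 ≈ 255 - 36.529 = 218.471 → 218
B: 255 - (255-110)×(255-163)/255 = 255 - 13340/255 ≈ 255 - 52.314 = 202.686 → 203
= RGB(73, 218, 203)


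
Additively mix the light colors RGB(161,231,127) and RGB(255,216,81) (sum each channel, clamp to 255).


Additive: each channel = min(255, C₁+C₂)
R: 161+255 = 416 → 255
G: 231+216 = 447 → 255
B: 127+81 = 208 → 208
= RGB(255, 255, 208)


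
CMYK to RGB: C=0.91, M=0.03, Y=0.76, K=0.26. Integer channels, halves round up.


R = 255 × (1-C) × (1-K) = 255 × 0.09 × 0.74 = 16.983 → 17
G = 255 × (1-M) × (1-K) = 255 × 0.97 × 0.74 = 183.039 → 183
B = 255 × (1-Y) × (1-K) = 255 × 0.24 × 0.74 = 45.288 → 45
= RGB(17, 183, 45)


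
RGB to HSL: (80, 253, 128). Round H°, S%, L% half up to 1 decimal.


Normalize: R'=80/255≈0.3137, G'=253/255≈0.9922, B'=128/255≈0.5020
Max=253/255, Min=80/255, Δ=Max-Min=173/255
L = (Max+Min)/2 = (253+80)/510 = 333/510 = 0.65294… → L = 65.3%
L > 0.5 → S = Δ/(2-Max-Min) = 173/(510-253-80) = 173/177 = 0.97740… → S = 97.7%
(the 1/255 factors cancel in S and H, so raw channel differences can be used)
Max is G' → H = 60 × ((B-R)/Δ + 2) = 60 × ((128-80)/173 + 2)
  48/173 + 2 = 0.2774… + 2 = 2.2774…
  H = 60 × 2.2774… = 136.647…° → H = 136.6°
= HSL(136.6°, 97.7%, 65.3%)


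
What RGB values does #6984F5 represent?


69 → 105 (R)
84 → 132 (G)
F5 → 245 (B)
= RGB(105, 132, 245)


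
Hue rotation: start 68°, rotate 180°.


New hue = (H + rotation) mod 360
New hue = (68 + 180) mod 360
= 248 mod 360
= 248°


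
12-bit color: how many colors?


Colors = 2^bits = 2^12
= 4,096 colors


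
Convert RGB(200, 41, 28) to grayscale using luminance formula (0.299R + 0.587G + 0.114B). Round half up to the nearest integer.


Gray = 0.299×R + 0.587×G + 0.114×B
Gray = 0.299×200 + 0.587×41 + 0.114×28
Gray = 59.800 + 24.067 + 3.192
Gray = 87.059 → round half up → 87
Gray = 87


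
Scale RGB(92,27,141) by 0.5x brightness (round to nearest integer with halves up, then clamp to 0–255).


Multiply each channel by 0.5, round half up, clamp to [0, 255]
R: 92×0.5 = 46
G: 27×0.5 = 13.5 → round → 14
B: 141×0.5 = 70.5 → round → 71
= RGB(46, 14, 71)


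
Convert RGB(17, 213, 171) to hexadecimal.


R = 17 → 11 (hex)
G = 213 → D5 (hex)
B = 171 → AB (hex)
Hex = #11D5AB


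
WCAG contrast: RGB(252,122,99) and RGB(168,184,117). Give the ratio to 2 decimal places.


Linearize each sRGB channel c=v/255: c/12.92 if c ≤ 0.04045 else ((c+0.055)/1.055)^2.4
L = 0.2126×R_lin + 0.7152×G_lin + 0.0722×B_lin
Color 1 (252,122,99):
  R=252: 252/255≈0.9882 > 0.04045 → ((0.9882+0.055)/1.055)^2.4 ≈ 0.97345
  G=122: 122/255≈0.4784 > 0.04045 → ((0.4784+0.055)/1.055)^2.4 ≈ 0.19462
  B=99: 99/255≈0.3882 > 0.04045 → ((0.3882+0.055)/1.055)^2.4 ≈ 0.12477
  L1 = 0.2126×0.97345 + 0.7152×0.19462 + 0.0722×0.12477 ≈ 0.35515
Color 2 (168,184,117):
  R=168: 168/255≈0.6588 > 0.04045 → ((0.6588+0.055)/1.055)^2.4 ≈ 0.39157
  G=184: 184/255≈0.7216 > 0.04045 → ((0.7216+0.055)/1.055)^2.4 ≈ 0.47932
  B=117: 117/255≈0.4588 > 0.04045 → ((0.4588+0.055)/1.055)^2.4 ≈ 0.17789
  L2 = 0.2126×0.39157 + 0.7152×0.47932 + 0.0722×0.17789 ≈ 0.43890
Lighter = 0.43890, Darker = 0.35515
Ratio = (L_lighter + 0.05) / (L_darker + 0.05)
Ratio = (0.43890 + 0.05) / (0.35515 + 0.05) = 0.48890 / 0.40515 ≈ 1.2067
Ratio ≈ 1.21:1


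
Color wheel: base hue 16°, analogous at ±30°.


Base hue: 16°
Left analog: (16 - 30) mod 360 = 346°
Right analog: (16 + 30) mod 360 = 46°
Analogous hues = 346° and 46°


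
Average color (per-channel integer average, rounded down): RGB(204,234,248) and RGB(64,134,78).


Midpoint: each channel = ⌊(C₁+C₂)/2⌋
R: ⌊(204+64)/2⌋ = 134
G: ⌊(234+134)/2⌋ = 184
B: ⌊(248+78)/2⌋ = 163
= RGB(134, 184, 163)


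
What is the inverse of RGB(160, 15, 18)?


Invert: (255-R, 255-G, 255-B)
R: 255-160 = 95
G: 255-15 = 240
B: 255-18 = 237
= RGB(95, 240, 237)


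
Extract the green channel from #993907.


Color: #993907
R = 99 = 153
G = 39 = 57
B = 07 = 7
Green = 57


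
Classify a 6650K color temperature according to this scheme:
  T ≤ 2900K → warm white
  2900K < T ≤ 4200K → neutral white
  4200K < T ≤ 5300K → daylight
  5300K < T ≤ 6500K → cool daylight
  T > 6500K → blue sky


Temperature: 6650K
6650K > 6500K → blue sky
Classification: blue sky


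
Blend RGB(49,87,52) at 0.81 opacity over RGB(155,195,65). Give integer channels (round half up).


C = α×F + (1-α)×B, with 1-α = 0.19
R: 0.81×49 + 0.19×155 = 39.69 + 29.45 = 69.14 → 69
G: 0.81×87 + 0.19×195 = 70.47 + 37.05 = 107.52 → 108
B: 0.81×52 + 0.19×65 = 42.12 + 12.35 = 54.47 → 54
= RGB(69, 108, 54)


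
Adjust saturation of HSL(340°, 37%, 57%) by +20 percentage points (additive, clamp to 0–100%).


Original S = 37%
Adjustment = +20 percentage points
New S = 37 + (20) = 57
Clamp to [0, 100] → 57
= HSL(340°, 57%, 57%)


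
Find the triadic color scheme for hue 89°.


Triadic: equally spaced at 120° intervals
H1 = 89°
H2 = (89 + 120) mod 360 = 209°
H3 = (89 + 240) mod 360 = 329°
Triadic = 89°, 209°, 329°


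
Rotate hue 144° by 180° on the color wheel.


New hue = (H + rotation) mod 360
New hue = (144 + 180) mod 360
= 324 mod 360
= 324°


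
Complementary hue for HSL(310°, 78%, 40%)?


Complement = opposite side of color wheel = hue + 180°
H' = (310 + 180) mod 360 = 130°
S and L unchanged.
= HSL(130°, 78%, 40%)


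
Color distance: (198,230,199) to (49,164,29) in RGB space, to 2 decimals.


d = √[(R₁-R₂)² + (G₁-G₂)² + (B₁-B₂)²]
d = √[(198-49)² + (230-164)² + (199-29)²]
d = √[22201 + 4356 + 28900]
d = √55457
d ≈ 235.49


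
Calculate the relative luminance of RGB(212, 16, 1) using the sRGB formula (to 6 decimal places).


Linearize each channel (sRGB transfer function): c = v/255; c_lin = c/12.92 if c ≤ 0.04045, else ((c+0.055)/1.055)^2.4
  R: 212/255 ≈ 0.831373 > 0.04045 → ((0.831373+0.055)/1.055)^2.4 ≈ 0.658375
  G: 16/255 ≈ 0.062745 > 0.04045 → ((0.062745+0.055)/1.055)^2.4 ≈ 0.005182
  B: 1/255 ≈ 0.003922 ≤ 0.04045 → 0.003922/12.92 ≈ 0.000304
R_lin = 0.658375, G_lin = 0.005182, B_lin = 0.000304
L = 0.2126×R + 0.7152×G + 0.0722×B
L = 0.2126×0.658375 + 0.7152×0.005182 + 0.0722×0.000304
L ≈ 0.143698


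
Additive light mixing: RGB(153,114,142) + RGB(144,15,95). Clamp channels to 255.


Additive: each channel = min(255, C₁+C₂)
R: 153+144 = 297 → 255
G: 114+15 = 129 → 129
B: 142+95 = 237 → 237
= RGB(255, 129, 237)


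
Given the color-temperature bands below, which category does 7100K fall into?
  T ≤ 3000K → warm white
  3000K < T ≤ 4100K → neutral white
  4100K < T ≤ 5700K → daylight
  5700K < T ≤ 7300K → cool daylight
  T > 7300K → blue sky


Temperature: 7100K
5700K < 7100K ≤ 7300K → cool daylight
Classification: cool daylight


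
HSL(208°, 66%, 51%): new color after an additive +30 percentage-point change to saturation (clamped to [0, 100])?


Original S = 66%
Adjustment = +30 percentage points
New S = 66 + (30) = 96
Clamp to [0, 100] → 96
= HSL(208°, 96%, 51%)


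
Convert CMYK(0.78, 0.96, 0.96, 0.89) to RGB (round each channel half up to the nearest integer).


R = 255 × (1-C) × (1-K) = 255 × 0.22 × 0.11 = 6.171 → 6
G = 255 × (1-M) × (1-K) = 255 × 0.04 × 0.11 = 1.122 → 1
B = 255 × (1-Y) × (1-K) = 255 × 0.04 × 0.11 = 1.122 → 1
= RGB(6, 1, 1)


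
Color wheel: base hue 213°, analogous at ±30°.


Base hue: 213°
Left analog: (213 - 30) mod 360 = 183°
Right analog: (213 + 30) mod 360 = 243°
Analogous hues = 183° and 243°


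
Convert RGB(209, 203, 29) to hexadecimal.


R = 209 → D1 (hex)
G = 203 → CB (hex)
B = 29 → 1D (hex)
Hex = #D1CB1D


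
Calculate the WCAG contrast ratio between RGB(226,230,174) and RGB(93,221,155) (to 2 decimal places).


Linearize each sRGB channel c=v/255: c/12.92 if c ≤ 0.04045 else ((c+0.055)/1.055)^2.4
L = 0.2126×R_lin + 0.7152×G_lin + 0.0722×B_lin
Color 1 (226,230,174):
  R=226: 226/255≈0.8863 > 0.04045 → ((0.8863+0.055)/1.055)^2.4 ≈ 0.76052
  G=230: 230/255≈0.9020 > 0.04045 → ((0.9020+0.055)/1.055)^2.4 ≈ 0.79130
  B=174: 174/255≈0.6824 > 0.04045 → ((0.6824+0.055)/1.055)^2.4 ≈ 0.42327
  L1 = 0.2126×0.76052 + 0.7152×0.79130 + 0.0722×0.42327 ≈ 0.75818
Color 2 (93,221,155):
  R=93: 93/255≈0.3647 > 0.04045 → ((0.3647+0.055)/1.055)^2.4 ≈ 0.10946
  G=221: 221/255≈0.8667 > 0.04045 → ((0.8667+0.055)/1.055)^2.4 ≈ 0.72306
  B=155: 155/255≈0.6078 > 0.04045 → ((0.6078+0.055)/1.055)^2.4 ≈ 0.32778
  L2 = 0.2126×0.10946 + 0.7152×0.72306 + 0.0722×0.32778 ≈ 0.56407
Lighter = 0.75818, Darker = 0.56407
Ratio = (L_lighter + 0.05) / (L_darker + 0.05)
Ratio = (0.75818 + 0.05) / (0.56407 + 0.05) = 0.80818 / 0.61407 ≈ 1.3161
Ratio ≈ 1.32:1


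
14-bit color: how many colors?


Colors = 2^bits = 2^14
= 16,384 colors


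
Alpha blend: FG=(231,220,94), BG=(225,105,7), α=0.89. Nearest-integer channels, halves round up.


C = α×F + (1-α)×B, with 1-α = 0.11
R: 0.89×231 + 0.11×225 = 205.59 + 24.75 = 230.34 → 230
G: 0.89×220 + 0.11×105 = 195.80 + 11.55 = 207.35 → 207
B: 0.89×94 + 0.11×7 = 83.66 + 0.77 = 84.43 → 84
= RGB(230, 207, 84)


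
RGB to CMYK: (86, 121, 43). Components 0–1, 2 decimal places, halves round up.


R'=86/255≈0.3373, G'=121/255≈0.4745, B'=43/255≈0.1686
K = 1 - max(R',G',B') = 1 - 121/255 = 134/255 = 0.52549… → 0.53
(1-R'-K)/(1-K) simplifies to (max-R)/max with max = 121:
C = (121-86)/121 = 35/121 = 0.28925… → 0.29
M = (121-121)/121 = 0/121 = 0 → 0.00
Y = (121-43)/121 = 78/121 = 0.64462… → 0.64
= CMYK(0.29, 0.00, 0.64, 0.53)


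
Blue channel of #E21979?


Color: #E21979
R = E2 = 226
G = 19 = 25
B = 79 = 121
Blue = 121


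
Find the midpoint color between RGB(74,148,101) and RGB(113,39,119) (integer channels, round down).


Midpoint: each channel = ⌊(C₁+C₂)/2⌋
R: ⌊(74+113)/2⌋ = 93
G: ⌊(148+39)/2⌋ = 93
B: ⌊(101+119)/2⌋ = 110
= RGB(93, 93, 110)
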